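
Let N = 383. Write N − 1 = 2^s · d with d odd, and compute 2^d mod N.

1

383 − 1 = 382 = 2^1 · 191, so d = 191.
2^1 ≡ 2 (mod 383)
2^2 ≡ 2^2 = 4 ≡ 4 (mod 383)
2^4 ≡ 4^2 = 16 ≡ 16 (mod 383)
2^8 ≡ 16^2 = 256 ≡ 256 (mod 383)
2^16 ≡ 256^2 = 65536 ≡ 43 (mod 383)
2^32 ≡ 43^2 = 1849 ≡ 317 (mod 383)
2^64 ≡ 317^2 = 100489 ≡ 143 (mod 383)
2^128 ≡ 143^2 = 20449 ≡ 150 (mod 383)
191 = 128 + 32 + 16 + 8 + 4 + 2 + 1 in binary powers of 2.
So 2^191 ≡ 150 · 317 · 43 · 256 · 16 · 4 · 2 ≡ 1 (mod 383).
Since 2^d ≡ 1 (mod 383), base 2 does not prove 383 composite.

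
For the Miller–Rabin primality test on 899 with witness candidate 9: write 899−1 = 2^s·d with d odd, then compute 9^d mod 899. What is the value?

899 − 1 = 898 = 2^1 · 449, so d = 449.
9^1 ≡ 9 (mod 899)
9^2 ≡ 9^2 = 81 ≡ 81 (mod 899)
9^4 ≡ 81^2 = 6561 ≡ 268 (mod 899)
9^8 ≡ 268^2 = 71824 ≡ 803 (mod 899)
9^16 ≡ 803^2 = 644809 ≡ 226 (mod 899)
9^32 ≡ 226^2 = 51076 ≡ 732 (mod 899)
9^64 ≡ 732^2 = 535824 ≡ 20 (mod 899)
9^128 ≡ 20^2 = 400 ≡ 400 (mod 899)
9^256 ≡ 400^2 = 160000 ≡ 877 (mod 899)
449 = 256 + 128 + 64 + 1 in binary powers of 2.
So 9^449 ≡ 877 · 400 · 20 · 9 ≡ 38 (mod 899).
Squaring chain: 38; never reaches −1, so base 9 is a Miller–Rabin witness that 899 is composite.

38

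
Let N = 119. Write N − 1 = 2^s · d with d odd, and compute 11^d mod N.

114

119 − 1 = 118 = 2^1 · 59, so d = 59.
11^1 ≡ 11 (mod 119)
11^2 ≡ 11^2 = 121 ≡ 2 (mod 119)
11^4 ≡ 2^2 = 4 ≡ 4 (mod 119)
11^8 ≡ 4^2 = 16 ≡ 16 (mod 119)
11^16 ≡ 16^2 = 256 ≡ 18 (mod 119)
11^32 ≡ 18^2 = 324 ≡ 86 (mod 119)
59 = 32 + 16 + 8 + 2 + 1 in binary powers of 2.
So 11^59 ≡ 86 · 18 · 16 · 2 · 11 ≡ 114 (mod 119).
Squaring chain: 114; never reaches −1, so base 11 is a Miller–Rabin witness that 119 is composite.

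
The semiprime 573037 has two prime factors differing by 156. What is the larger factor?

Since p = q + 156, we have 573037 = q(q + 156), so q² + 156q − 573037 = 0.
Discriminant: 156² + 4·573037 = 24336 + 2292148 = 2316484; √2316484 = 1522.
q = (−156 + 1522)/2 = 683, and p = q + 156 = 839.
Check: 683 · 839 = 573037.

839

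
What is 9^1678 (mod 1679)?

210

9^1 ≡ 9 (mod 1679)
9^2 ≡ 9^2 = 81 ≡ 81 (mod 1679)
9^4 ≡ 81^2 = 6561 ≡ 1524 (mod 1679)
9^8 ≡ 1524^2 = 2322576 ≡ 519 (mod 1679)
9^16 ≡ 519^2 = 269361 ≡ 721 (mod 1679)
9^32 ≡ 721^2 = 519841 ≡ 1030 (mod 1679)
9^64 ≡ 1030^2 = 1060900 ≡ 1451 (mod 1679)
9^128 ≡ 1451^2 = 2105401 ≡ 1614 (mod 1679)
9^256 ≡ 1614^2 = 2604996 ≡ 867 (mod 1679)
9^512 ≡ 867^2 = 751689 ≡ 1176 (mod 1679)
9^1024 ≡ 1176^2 = 1382976 ≡ 1159 (mod 1679)
1678 = 1024 + 512 + 128 + 8 + 4 + 2 in binary powers of 2.
So 9^1678 ≡ 1159 · 1176 · 1614 · 519 · 1524 · 81 ≡ 210 (mod 1679).
Since 210 ≠ 1, base 9 is a Fermat witness: 1679 is composite.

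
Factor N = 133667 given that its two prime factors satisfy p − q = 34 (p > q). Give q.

349

Since p = q + 34, we have 133667 = q(q + 34), so q² + 34q − 133667 = 0.
Discriminant: 34² + 4·133667 = 1156 + 534668 = 535824; √535824 = 732.
q = (−34 + 732)/2 = 349, and p = q + 34 = 383.
Check: 349 · 383 = 133667.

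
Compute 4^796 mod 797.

1

4^1 ≡ 4 (mod 797)
4^2 ≡ 4^2 = 16 ≡ 16 (mod 797)
4^4 ≡ 16^2 = 256 ≡ 256 (mod 797)
4^8 ≡ 256^2 = 65536 ≡ 182 (mod 797)
4^16 ≡ 182^2 = 33124 ≡ 447 (mod 797)
4^32 ≡ 447^2 = 199809 ≡ 559 (mod 797)
4^64 ≡ 559^2 = 312481 ≡ 57 (mod 797)
4^128 ≡ 57^2 = 3249 ≡ 61 (mod 797)
4^256 ≡ 61^2 = 3721 ≡ 533 (mod 797)
4^512 ≡ 533^2 = 284089 ≡ 357 (mod 797)
796 = 512 + 256 + 16 + 8 + 4 in binary powers of 2.
So 4^796 ≡ 357 · 533 · 447 · 182 · 256 ≡ 1 (mod 797).
Since the result is 1, base 4 gives no evidence that 797 is composite.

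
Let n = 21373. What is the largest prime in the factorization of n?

21373 = 11 · 1943
1943 = 29 · 67
67 is prime.
So 21373 = 11 · 29 · 67; the largest prime factor is 67.

67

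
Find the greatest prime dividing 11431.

11431 = 7 · 1633
1633 = 23 · 71
71 is prime.
So 11431 = 7 · 23 · 71; the largest prime factor is 71.

71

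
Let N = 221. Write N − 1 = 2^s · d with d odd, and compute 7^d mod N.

97

221 − 1 = 220 = 2^2 · 55, so d = 55.
7^1 ≡ 7 (mod 221)
7^2 ≡ 7^2 = 49 ≡ 49 (mod 221)
7^4 ≡ 49^2 = 2401 ≡ 191 (mod 221)
7^8 ≡ 191^2 = 36481 ≡ 16 (mod 221)
7^16 ≡ 16^2 = 256 ≡ 35 (mod 221)
7^32 ≡ 35^2 = 1225 ≡ 120 (mod 221)
55 = 32 + 16 + 4 + 2 + 1 in binary powers of 2.
So 7^55 ≡ 120 · 35 · 191 · 49 · 7 ≡ 97 (mod 221).
Squaring chain: 97 → 127; never reaches −1, so base 7 is a Miller–Rabin witness that 221 is composite.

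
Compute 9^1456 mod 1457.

9^1 ≡ 9 (mod 1457)
9^2 ≡ 9^2 = 81 ≡ 81 (mod 1457)
9^4 ≡ 81^2 = 6561 ≡ 733 (mod 1457)
9^8 ≡ 733^2 = 537289 ≡ 1113 (mod 1457)
9^16 ≡ 1113^2 = 1238769 ≡ 319 (mod 1457)
9^32 ≡ 319^2 = 101761 ≡ 1228 (mod 1457)
9^64 ≡ 1228^2 = 1507984 ≡ 1446 (mod 1457)
9^128 ≡ 1446^2 = 2090916 ≡ 121 (mod 1457)
9^256 ≡ 121^2 = 14641 ≡ 71 (mod 1457)
9^512 ≡ 71^2 = 5041 ≡ 670 (mod 1457)
9^1024 ≡ 670^2 = 448900 ≡ 144 (mod 1457)
1456 = 1024 + 256 + 128 + 32 + 16 in binary powers of 2.
So 9^1456 ≡ 144 · 71 · 121 · 1228 · 319 ≡ 1001 (mod 1457).
Since 1001 ≠ 1, base 9 is a Fermat witness: 1457 is composite.

1001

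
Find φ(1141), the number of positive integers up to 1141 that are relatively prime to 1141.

Factor: 1141 = 7 · 163.
φ(1141) = (7−1) · (163−1) = 6 · 162 = 972.

972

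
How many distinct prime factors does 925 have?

2

925 = 5^2 · 37
925 = 5^2 · 37, which has 2 distinct prime factors.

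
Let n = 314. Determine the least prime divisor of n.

314 is even: 2 divides it.

2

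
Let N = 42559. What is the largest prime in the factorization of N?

73

42559 = 11 · 3869
3869 = 53 · 73
73 is prime.
So 42559 = 11 · 53 · 73; the largest prime factor is 73.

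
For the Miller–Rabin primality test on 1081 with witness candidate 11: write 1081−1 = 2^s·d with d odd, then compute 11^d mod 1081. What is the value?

1009

1081 − 1 = 1080 = 2^3 · 135, so d = 135.
11^1 ≡ 11 (mod 1081)
11^2 ≡ 11^2 = 121 ≡ 121 (mod 1081)
11^4 ≡ 121^2 = 14641 ≡ 588 (mod 1081)
11^8 ≡ 588^2 = 345744 ≡ 905 (mod 1081)
11^16 ≡ 905^2 = 819025 ≡ 708 (mod 1081)
11^32 ≡ 708^2 = 501264 ≡ 761 (mod 1081)
11^64 ≡ 761^2 = 579121 ≡ 786 (mod 1081)
11^128 ≡ 786^2 = 617796 ≡ 545 (mod 1081)
135 = 128 + 4 + 2 + 1 in binary powers of 2.
So 11^135 ≡ 545 · 588 · 121 · 11 ≡ 1009 (mod 1081).
Squaring chain: 1009 → 860 → 196; never reaches −1, so base 11 is a Miller–Rabin witness that 1081 is composite.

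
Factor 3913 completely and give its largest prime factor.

3913 = 7 · 559
559 = 13 · 43
43 is prime.
So 3913 = 7 · 13 · 43; the largest prime factor is 43.

43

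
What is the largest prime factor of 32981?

32981 = 13 · 2537
2537 = 43 · 59
59 is prime.
So 32981 = 13 · 43 · 59; the largest prime factor is 59.

59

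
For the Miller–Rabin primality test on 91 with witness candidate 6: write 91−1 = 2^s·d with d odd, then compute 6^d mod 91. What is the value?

91 − 1 = 90 = 2^1 · 45, so d = 45.
6^1 ≡ 6 (mod 91)
6^2 ≡ 6^2 = 36 ≡ 36 (mod 91)
6^4 ≡ 36^2 = 1296 ≡ 22 (mod 91)
6^8 ≡ 22^2 = 484 ≡ 29 (mod 91)
6^16 ≡ 29^2 = 841 ≡ 22 (mod 91)
6^32 ≡ 22^2 = 484 ≡ 29 (mod 91)
45 = 32 + 8 + 4 + 1 in binary powers of 2.
So 6^45 ≡ 29 · 29 · 22 · 6 ≡ 83 (mod 91).
Squaring chain: 83; never reaches −1, so base 6 is a Miller–Rabin witness that 91 is composite.

83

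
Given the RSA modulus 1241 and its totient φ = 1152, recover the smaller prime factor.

φ(n) = (p−1)(q−1) = n − (p+q) + 1, so p + q = 1241 − 1152 + 1 = 90.
p and q are the roots of t² − 90t + 1241 = 0.
Discriminant: 90² − 4·1241 = 8100 − 4964 = 3136; √3136 = 56.
q = (90 − 56)/2 = 17, p = (90 + 56)/2 = 73.
Check: 17 · 73 = 1241.

17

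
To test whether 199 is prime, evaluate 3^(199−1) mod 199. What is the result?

1

3^1 ≡ 3 (mod 199)
3^2 ≡ 3^2 = 9 ≡ 9 (mod 199)
3^4 ≡ 9^2 = 81 ≡ 81 (mod 199)
3^8 ≡ 81^2 = 6561 ≡ 193 (mod 199)
3^16 ≡ 193^2 = 37249 ≡ 36 (mod 199)
3^32 ≡ 36^2 = 1296 ≡ 102 (mod 199)
3^64 ≡ 102^2 = 10404 ≡ 56 (mod 199)
3^128 ≡ 56^2 = 3136 ≡ 151 (mod 199)
198 = 128 + 64 + 4 + 2 in binary powers of 2.
So 3^198 ≡ 151 · 56 · 81 · 9 ≡ 1 (mod 199).
Since the result is 1, base 3 gives no evidence that 199 is composite.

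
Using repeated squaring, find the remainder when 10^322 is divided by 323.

270

10^1 ≡ 10 (mod 323)
10^2 ≡ 10^2 = 100 ≡ 100 (mod 323)
10^4 ≡ 100^2 = 10000 ≡ 310 (mod 323)
10^8 ≡ 310^2 = 96100 ≡ 169 (mod 323)
10^16 ≡ 169^2 = 28561 ≡ 137 (mod 323)
10^32 ≡ 137^2 = 18769 ≡ 35 (mod 323)
10^64 ≡ 35^2 = 1225 ≡ 256 (mod 323)
10^128 ≡ 256^2 = 65536 ≡ 290 (mod 323)
10^256 ≡ 290^2 = 84100 ≡ 120 (mod 323)
322 = 256 + 64 + 2 in binary powers of 2.
So 10^322 ≡ 120 · 256 · 100 ≡ 270 (mod 323).
Since 270 ≠ 1, base 10 is a Fermat witness: 323 is composite.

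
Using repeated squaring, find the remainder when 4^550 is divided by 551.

4^1 ≡ 4 (mod 551)
4^2 ≡ 4^2 = 16 ≡ 16 (mod 551)
4^4 ≡ 16^2 = 256 ≡ 256 (mod 551)
4^8 ≡ 256^2 = 65536 ≡ 518 (mod 551)
4^16 ≡ 518^2 = 268324 ≡ 538 (mod 551)
4^32 ≡ 538^2 = 289444 ≡ 169 (mod 551)
4^64 ≡ 169^2 = 28561 ≡ 460 (mod 551)
4^128 ≡ 460^2 = 211600 ≡ 16 (mod 551)
4^256 ≡ 16^2 = 256 ≡ 256 (mod 551)
4^512 ≡ 256^2 = 65536 ≡ 518 (mod 551)
550 = 512 + 32 + 4 + 2 in binary powers of 2.
So 4^550 ≡ 518 · 169 · 256 · 16 ≡ 517 (mod 551).
Since 517 ≠ 1, base 4 is a Fermat witness: 551 is composite.

517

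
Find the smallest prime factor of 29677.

29677 is odd.
Digit sum 31, not divisible by 3.
Ends in 7: not divisible by 5.
7: 29677 = 7·4239 + 4
11: 29677 = 11·2697 + 10
13: 29677 = 13·2282 + 11
17: 29677 = 17·1745 + 12
19: 29677 = 19·1561 + 18
23: 29677 = 23·1290 + 7
29: 29677 = 29·1023 + 10
31: 29677 = 31·957 + 10
37: 29677 = 37·802 + 3
41: 29677 = 41·723 + 34
43: 29677 = 43·690 + 7
47: 29677 = 47·631 + 20
53: 29677 = 53·559 + 50
59: 29677 = 59·503

59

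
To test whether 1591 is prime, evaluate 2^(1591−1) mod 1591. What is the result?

2^1 ≡ 2 (mod 1591)
2^2 ≡ 2^2 = 4 ≡ 4 (mod 1591)
2^4 ≡ 4^2 = 16 ≡ 16 (mod 1591)
2^8 ≡ 16^2 = 256 ≡ 256 (mod 1591)
2^16 ≡ 256^2 = 65536 ≡ 305 (mod 1591)
2^32 ≡ 305^2 = 93025 ≡ 747 (mod 1591)
2^64 ≡ 747^2 = 558009 ≡ 1159 (mod 1591)
2^128 ≡ 1159^2 = 1343281 ≡ 477 (mod 1591)
2^256 ≡ 477^2 = 227529 ≡ 16 (mod 1591)
2^512 ≡ 16^2 = 256 ≡ 256 (mod 1591)
2^1024 ≡ 256^2 = 65536 ≡ 305 (mod 1591)
1590 = 1024 + 512 + 32 + 16 + 4 + 2 in binary powers of 2.
So 2^1590 ≡ 305 · 256 · 747 · 305 · 16 · 4 ≡ 471 (mod 1591).
Since 471 ≠ 1, base 2 is a Fermat witness: 1591 is composite.

471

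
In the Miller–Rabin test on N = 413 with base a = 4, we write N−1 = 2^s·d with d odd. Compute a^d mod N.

413 − 1 = 412 = 2^2 · 103, so d = 103.
4^1 ≡ 4 (mod 413)
4^2 ≡ 4^2 = 16 ≡ 16 (mod 413)
4^4 ≡ 16^2 = 256 ≡ 256 (mod 413)
4^8 ≡ 256^2 = 65536 ≡ 282 (mod 413)
4^16 ≡ 282^2 = 79524 ≡ 228 (mod 413)
4^32 ≡ 228^2 = 51984 ≡ 359 (mod 413)
4^64 ≡ 359^2 = 128881 ≡ 25 (mod 413)
103 = 64 + 32 + 4 + 2 + 1 in binary powers of 2.
So 4^103 ≡ 25 · 359 · 256 · 16 · 4 ≡ 228 (mod 413).
Squaring chain: 228 → 359; never reaches −1, so base 4 is a Miller–Rabin witness that 413 is composite.

228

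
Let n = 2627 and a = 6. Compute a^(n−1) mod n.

6^1 ≡ 6 (mod 2627)
6^2 ≡ 6^2 = 36 ≡ 36 (mod 2627)
6^4 ≡ 36^2 = 1296 ≡ 1296 (mod 2627)
6^8 ≡ 1296^2 = 1679616 ≡ 963 (mod 2627)
6^16 ≡ 963^2 = 927369 ≡ 38 (mod 2627)
6^32 ≡ 38^2 = 1444 ≡ 1444 (mod 2627)
6^64 ≡ 1444^2 = 2085136 ≡ 1925 (mod 2627)
6^128 ≡ 1925^2 = 3705625 ≡ 1555 (mod 2627)
6^256 ≡ 1555^2 = 2418025 ≡ 1185 (mod 2627)
6^512 ≡ 1185^2 = 1404225 ≡ 1407 (mod 2627)
6^1024 ≡ 1407^2 = 1979649 ≡ 1518 (mod 2627)
6^2048 ≡ 1518^2 = 2304324 ≡ 445 (mod 2627)
2626 = 2048 + 512 + 64 + 2 in binary powers of 2.
So 6^2626 ≡ 445 · 1407 · 1925 · 36 ≡ 1923 (mod 2627).
Since 1923 ≠ 1, base 6 is a Fermat witness: 2627 is composite.

1923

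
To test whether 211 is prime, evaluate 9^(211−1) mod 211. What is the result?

1

9^1 ≡ 9 (mod 211)
9^2 ≡ 9^2 = 81 ≡ 81 (mod 211)
9^4 ≡ 81^2 = 6561 ≡ 20 (mod 211)
9^8 ≡ 20^2 = 400 ≡ 189 (mod 211)
9^16 ≡ 189^2 = 35721 ≡ 62 (mod 211)
9^32 ≡ 62^2 = 3844 ≡ 46 (mod 211)
9^64 ≡ 46^2 = 2116 ≡ 6 (mod 211)
9^128 ≡ 6^2 = 36 ≡ 36 (mod 211)
210 = 128 + 64 + 16 + 2 in binary powers of 2.
So 9^210 ≡ 36 · 6 · 62 · 81 ≡ 1 (mod 211).
Since the result is 1, base 9 gives no evidence that 211 is composite.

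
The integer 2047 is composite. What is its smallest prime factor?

2047 is odd.
Digit sum 13, not divisible by 3.
Ends in 7: not divisible by 5.
7: 2047 = 7·292 + 3
11: 2047 = 11·186 + 1
13: 2047 = 13·157 + 6
17: 2047 = 17·120 + 7
19: 2047 = 19·107 + 14
23: 2047 = 23·89

23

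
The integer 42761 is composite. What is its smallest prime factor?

42761 is odd.
Digit sum 20, not divisible by 3.
Ends in 1: not divisible by 5.
7: 42761 = 7·6108 + 5
11: 42761 = 11·3887 + 4
13: 42761 = 13·3289 + 4
17: 42761 = 17·2515 + 6
19: 42761 = 19·2250 + 11
23: 42761 = 23·1859 + 4
29: 42761 = 29·1474 + 15
31: 42761 = 31·1379 + 12
37: 42761 = 37·1155 + 26
41: 42761 = 41·1042 + 39
43: 42761 = 43·994 + 19
47: 42761 = 47·909 + 38
53: 42761 = 53·806 + 43
59: 42761 = 59·724 + 45
61: 42761 = 61·701

61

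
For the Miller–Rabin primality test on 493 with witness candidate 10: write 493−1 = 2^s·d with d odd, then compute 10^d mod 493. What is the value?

493 − 1 = 492 = 2^2 · 123, so d = 123.
10^1 ≡ 10 (mod 493)
10^2 ≡ 10^2 = 100 ≡ 100 (mod 493)
10^4 ≡ 100^2 = 10000 ≡ 140 (mod 493)
10^8 ≡ 140^2 = 19600 ≡ 373 (mod 493)
10^16 ≡ 373^2 = 139129 ≡ 103 (mod 493)
10^32 ≡ 103^2 = 10609 ≡ 256 (mod 493)
10^64 ≡ 256^2 = 65536 ≡ 460 (mod 493)
123 = 64 + 32 + 16 + 8 + 2 + 1 in binary powers of 2.
So 10^123 ≡ 460 · 256 · 103 · 373 · 100 · 10 ≡ 292 (mod 493).
Squaring chain: 292 → 468; never reaches −1, so base 10 is a Miller–Rabin witness that 493 is composite.

292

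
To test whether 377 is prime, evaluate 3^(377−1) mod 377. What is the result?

3^1 ≡ 3 (mod 377)
3^2 ≡ 3^2 = 9 ≡ 9 (mod 377)
3^4 ≡ 9^2 = 81 ≡ 81 (mod 377)
3^8 ≡ 81^2 = 6561 ≡ 152 (mod 377)
3^16 ≡ 152^2 = 23104 ≡ 107 (mod 377)
3^32 ≡ 107^2 = 11449 ≡ 139 (mod 377)
3^64 ≡ 139^2 = 19321 ≡ 94 (mod 377)
3^128 ≡ 94^2 = 8836 ≡ 165 (mod 377)
3^256 ≡ 165^2 = 27225 ≡ 81 (mod 377)
376 = 256 + 64 + 32 + 16 + 8 in binary powers of 2.
So 3^376 ≡ 81 · 94 · 139 · 107 · 152 ≡ 16 (mod 377).
Since 16 ≠ 1, base 3 is a Fermat witness: 377 is composite.

16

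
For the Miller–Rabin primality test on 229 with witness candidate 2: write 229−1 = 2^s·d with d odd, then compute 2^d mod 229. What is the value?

229 − 1 = 228 = 2^2 · 57, so d = 57.
2^1 ≡ 2 (mod 229)
2^2 ≡ 2^2 = 4 ≡ 4 (mod 229)
2^4 ≡ 4^2 = 16 ≡ 16 (mod 229)
2^8 ≡ 16^2 = 256 ≡ 27 (mod 229)
2^16 ≡ 27^2 = 729 ≡ 42 (mod 229)
2^32 ≡ 42^2 = 1764 ≡ 161 (mod 229)
57 = 32 + 16 + 8 + 1 in binary powers of 2.
So 2^57 ≡ 161 · 42 · 27 · 2 ≡ 122 (mod 229).
Squaring chain: 122 → 228; reaches −1, so base 2 does not prove 229 composite.

122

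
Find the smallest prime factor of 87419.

87419 is odd.
Digit sum 29, not divisible by 3.
Ends in 9: not divisible by 5.
7: 87419 = 7·12488 + 3
11: 87419 = 11·7947 + 2
13: 87419 = 13·6724 + 7
17: 87419 = 17·5142 + 5
19: 87419 = 19·4601

19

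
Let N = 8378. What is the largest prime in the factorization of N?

8378 = 2 · 4189
4189 = 59 · 71
71 is prime.
So 8378 = 2 · 59 · 71; the largest prime factor is 71.

71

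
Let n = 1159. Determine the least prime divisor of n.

19

1159 is odd.
Digit sum 16, not divisible by 3.
Ends in 9: not divisible by 5.
7: 1159 = 7·165 + 4
11: 1159 = 11·105 + 4
13: 1159 = 13·89 + 2
17: 1159 = 17·68 + 3
19: 1159 = 19·61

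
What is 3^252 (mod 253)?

31

3^1 ≡ 3 (mod 253)
3^2 ≡ 3^2 = 9 ≡ 9 (mod 253)
3^4 ≡ 9^2 = 81 ≡ 81 (mod 253)
3^8 ≡ 81^2 = 6561 ≡ 236 (mod 253)
3^16 ≡ 236^2 = 55696 ≡ 36 (mod 253)
3^32 ≡ 36^2 = 1296 ≡ 31 (mod 253)
3^64 ≡ 31^2 = 961 ≡ 202 (mod 253)
3^128 ≡ 202^2 = 40804 ≡ 71 (mod 253)
252 = 128 + 64 + 32 + 16 + 8 + 4 in binary powers of 2.
So 3^252 ≡ 71 · 202 · 31 · 36 · 236 · 81 ≡ 31 (mod 253).
Since 31 ≠ 1, base 3 is a Fermat witness: 253 is composite.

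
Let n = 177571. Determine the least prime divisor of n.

41

177571 is odd.
Digit sum 28, not divisible by 3.
Ends in 1: not divisible by 5.
7: 177571 = 7·25367 + 2
11: 177571 = 11·16142 + 9
13: 177571 = 13·13659 + 4
17: 177571 = 17·10445 + 6
19: 177571 = 19·9345 + 16
23: 177571 = 23·7720 + 11
29: 177571 = 29·6123 + 4
31: 177571 = 31·5728 + 3
37: 177571 = 37·4799 + 8
41: 177571 = 41·4331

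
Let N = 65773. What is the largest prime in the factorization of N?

73

65773 = 17 · 3869
3869 = 53 · 73
73 is prime.
So 65773 = 17 · 53 · 73; the largest prime factor is 73.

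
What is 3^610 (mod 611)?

341

3^1 ≡ 3 (mod 611)
3^2 ≡ 3^2 = 9 ≡ 9 (mod 611)
3^4 ≡ 9^2 = 81 ≡ 81 (mod 611)
3^8 ≡ 81^2 = 6561 ≡ 451 (mod 611)
3^16 ≡ 451^2 = 203401 ≡ 549 (mod 611)
3^32 ≡ 549^2 = 301401 ≡ 178 (mod 611)
3^64 ≡ 178^2 = 31684 ≡ 523 (mod 611)
3^128 ≡ 523^2 = 273529 ≡ 412 (mod 611)
3^256 ≡ 412^2 = 169744 ≡ 497 (mod 611)
3^512 ≡ 497^2 = 247009 ≡ 165 (mod 611)
610 = 512 + 64 + 32 + 2 in binary powers of 2.
So 3^610 ≡ 165 · 523 · 178 · 9 ≡ 341 (mod 611).
Since 341 ≠ 1, base 3 is a Fermat witness: 611 is composite.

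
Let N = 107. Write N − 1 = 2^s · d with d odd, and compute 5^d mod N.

106

107 − 1 = 106 = 2^1 · 53, so d = 53.
5^1 ≡ 5 (mod 107)
5^2 ≡ 5^2 = 25 ≡ 25 (mod 107)
5^4 ≡ 25^2 = 625 ≡ 90 (mod 107)
5^8 ≡ 90^2 = 8100 ≡ 75 (mod 107)
5^16 ≡ 75^2 = 5625 ≡ 61 (mod 107)
5^32 ≡ 61^2 = 3721 ≡ 83 (mod 107)
53 = 32 + 16 + 4 + 1 in binary powers of 2.
So 5^53 ≡ 83 · 61 · 90 · 5 ≡ 106 (mod 107).
Since 5^d ≡ 106 (mod 107), base 5 does not prove 107 composite.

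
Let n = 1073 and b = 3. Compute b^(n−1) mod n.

848

3^1 ≡ 3 (mod 1073)
3^2 ≡ 3^2 = 9 ≡ 9 (mod 1073)
3^4 ≡ 9^2 = 81 ≡ 81 (mod 1073)
3^8 ≡ 81^2 = 6561 ≡ 123 (mod 1073)
3^16 ≡ 123^2 = 15129 ≡ 107 (mod 1073)
3^32 ≡ 107^2 = 11449 ≡ 719 (mod 1073)
3^64 ≡ 719^2 = 516961 ≡ 848 (mod 1073)
3^128 ≡ 848^2 = 719104 ≡ 194 (mod 1073)
3^256 ≡ 194^2 = 37636 ≡ 81 (mod 1073)
3^512 ≡ 81^2 = 6561 ≡ 123 (mod 1073)
3^1024 ≡ 123^2 = 15129 ≡ 107 (mod 1073)
1072 = 1024 + 32 + 16 in binary powers of 2.
So 3^1072 ≡ 107 · 719 · 107 ≡ 848 (mod 1073).
Since 848 ≠ 1, base 3 is a Fermat witness: 1073 is composite.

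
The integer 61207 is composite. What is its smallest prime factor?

61207 is odd.
Digit sum 16, not divisible by 3.
Ends in 7: not divisible by 5.
7: 61207 = 7·8743 + 6
11: 61207 = 11·5564 + 3
13: 61207 = 13·4708 + 3
17: 61207 = 17·3600 + 7
19: 61207 = 19·3221 + 8
23: 61207 = 23·2661 + 4
29: 61207 = 29·2110 + 17
31: 61207 = 31·1974 + 13
37: 61207 = 37·1654 + 9
41: 61207 = 41·1492 + 35
43: 61207 = 43·1423 + 18
47: 61207 = 47·1302 + 13
53: 61207 = 53·1154 + 45
59: 61207 = 59·1037 + 24
61: 61207 = 61·1003 + 24
67: 61207 = 67·913 + 36
71: 61207 = 71·862 + 5
73: 61207 = 73·838 + 33
79: 61207 = 79·774 + 61
83: 61207 = 83·737 + 36
89: 61207 = 89·687 + 64
97: 61207 = 97·631

97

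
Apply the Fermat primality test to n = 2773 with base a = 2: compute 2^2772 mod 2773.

2^1 ≡ 2 (mod 2773)
2^2 ≡ 2^2 = 4 ≡ 4 (mod 2773)
2^4 ≡ 4^2 = 16 ≡ 16 (mod 2773)
2^8 ≡ 16^2 = 256 ≡ 256 (mod 2773)
2^16 ≡ 256^2 = 65536 ≡ 1757 (mod 2773)
2^32 ≡ 1757^2 = 3087049 ≡ 700 (mod 2773)
2^64 ≡ 700^2 = 490000 ≡ 1952 (mod 2773)
2^128 ≡ 1952^2 = 3810304 ≡ 202 (mod 2773)
2^256 ≡ 202^2 = 40804 ≡ 1982 (mod 2773)
2^512 ≡ 1982^2 = 3928324 ≡ 1756 (mod 2773)
2^1024 ≡ 1756^2 = 3083536 ≡ 2733 (mod 2773)
2^2048 ≡ 2733^2 = 7469289 ≡ 1600 (mod 2773)
2772 = 2048 + 512 + 128 + 64 + 16 + 4 in binary powers of 2.
So 2^2772 ≡ 1600 · 1756 · 202 · 1952 · 1757 · 16 ≡ 1088 (mod 2773).
Since 1088 ≠ 1, base 2 is a Fermat witness: 2773 is composite.

1088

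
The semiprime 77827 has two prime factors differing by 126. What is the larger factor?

Since p = q + 126, we have 77827 = q(q + 126), so q² + 126q − 77827 = 0.
Discriminant: 126² + 4·77827 = 15876 + 311308 = 327184; √327184 = 572.
q = (−126 + 572)/2 = 223, and p = q + 126 = 349.
Check: 223 · 349 = 77827.

349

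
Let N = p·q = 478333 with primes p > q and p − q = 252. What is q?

577

Since p = q + 252, we have 478333 = q(q + 252), so q² + 252q − 478333 = 0.
Discriminant: 252² + 4·478333 = 63504 + 1913332 = 1976836; √1976836 = 1406.
q = (−252 + 1406)/2 = 577, and p = q + 252 = 829.
Check: 577 · 829 = 478333.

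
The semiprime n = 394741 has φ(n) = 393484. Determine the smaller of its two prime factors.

599

φ(n) = (p−1)(q−1) = n − (p+q) + 1, so p + q = 394741 − 393484 + 1 = 1258.
p and q are the roots of t² − 1258t + 394741 = 0.
Discriminant: 1258² − 4·394741 = 1582564 − 1578964 = 3600; √3600 = 60.
q = (1258 − 60)/2 = 599, p = (1258 + 60)/2 = 659.
Check: 599 · 659 = 394741.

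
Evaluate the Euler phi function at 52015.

40800

Factor: 52015 = 5 · 101 · 103.
φ(52015) = (5−1) · (101−1) · (103−1) = 4 · 100 · 102 = 40800.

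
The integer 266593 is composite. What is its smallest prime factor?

266593 is odd.
Digit sum 31, not divisible by 3.
Ends in 3: not divisible by 5.
7: 266593 = 7·38084 + 5
11: 266593 = 11·24235 + 8
13: 266593 = 13·20507 + 2
17: 266593 = 17·15681 + 16
19: 266593 = 19·14031 + 4
23: 266593 = 23·11591

23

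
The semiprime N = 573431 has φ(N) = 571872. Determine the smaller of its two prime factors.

593

φ(n) = (p−1)(q−1) = n − (p+q) + 1, so p + q = 573431 − 571872 + 1 = 1560.
p and q are the roots of t² − 1560t + 573431 = 0.
Discriminant: 1560² − 4·573431 = 2433600 − 2293724 = 139876; √139876 = 374.
q = (1560 − 374)/2 = 593, p = (1560 + 374)/2 = 967.
Check: 593 · 967 = 573431.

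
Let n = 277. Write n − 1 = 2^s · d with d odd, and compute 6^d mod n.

60

277 − 1 = 276 = 2^2 · 69, so d = 69.
6^1 ≡ 6 (mod 277)
6^2 ≡ 6^2 = 36 ≡ 36 (mod 277)
6^4 ≡ 36^2 = 1296 ≡ 188 (mod 277)
6^8 ≡ 188^2 = 35344 ≡ 165 (mod 277)
6^16 ≡ 165^2 = 27225 ≡ 79 (mod 277)
6^32 ≡ 79^2 = 6241 ≡ 147 (mod 277)
6^64 ≡ 147^2 = 21609 ≡ 3 (mod 277)
69 = 64 + 4 + 1 in binary powers of 2.
So 6^69 ≡ 3 · 188 · 6 ≡ 60 (mod 277).
Squaring chain: 60 → 276; reaches −1, so base 6 does not prove 277 composite.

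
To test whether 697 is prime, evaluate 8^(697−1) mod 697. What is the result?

8^1 ≡ 8 (mod 697)
8^2 ≡ 8^2 = 64 ≡ 64 (mod 697)
8^4 ≡ 64^2 = 4096 ≡ 611 (mod 697)
8^8 ≡ 611^2 = 373321 ≡ 426 (mod 697)
8^16 ≡ 426^2 = 181476 ≡ 256 (mod 697)
8^32 ≡ 256^2 = 65536 ≡ 18 (mod 697)
8^64 ≡ 18^2 = 324 ≡ 324 (mod 697)
8^128 ≡ 324^2 = 104976 ≡ 426 (mod 697)
8^256 ≡ 426^2 = 181476 ≡ 256 (mod 697)
8^512 ≡ 256^2 = 65536 ≡ 18 (mod 697)
696 = 512 + 128 + 32 + 16 + 8 in binary powers of 2.
So 8^696 ≡ 18 · 426 · 18 · 256 · 426 ≡ 256 (mod 697).
Since 256 ≠ 1, base 8 is a Fermat witness: 697 is composite.

256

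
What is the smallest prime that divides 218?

2

218 is even: 2 divides it.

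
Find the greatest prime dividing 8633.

97

8633 = 89 · 97
97 is prime.
So 8633 = 89 · 97; the largest prime factor is 97.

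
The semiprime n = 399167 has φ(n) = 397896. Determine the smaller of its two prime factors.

φ(n) = (p−1)(q−1) = n − (p+q) + 1, so p + q = 399167 − 397896 + 1 = 1272.
p and q are the roots of t² − 1272t + 399167 = 0.
Discriminant: 1272² − 4·399167 = 1617984 − 1596668 = 21316; √21316 = 146.
q = (1272 − 146)/2 = 563, p = (1272 + 146)/2 = 709.
Check: 563 · 709 = 399167.

563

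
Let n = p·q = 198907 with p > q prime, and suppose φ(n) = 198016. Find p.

449

φ(n) = (p−1)(q−1) = n − (p+q) + 1, so p + q = 198907 − 198016 + 1 = 892.
p and q are the roots of t² − 892t + 198907 = 0.
Discriminant: 892² − 4·198907 = 795664 − 795628 = 36; √36 = 6.
q = (892 − 6)/2 = 443, p = (892 + 6)/2 = 449.
Check: 443 · 449 = 198907.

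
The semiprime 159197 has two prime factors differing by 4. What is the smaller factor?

397

Since p = q + 4, we have 159197 = q(q + 4), so q² + 4q − 159197 = 0.
Discriminant: 4² + 4·159197 = 16 + 636788 = 636804; √636804 = 798.
q = (−4 + 798)/2 = 397, and p = q + 4 = 401.
Check: 397 · 401 = 159197.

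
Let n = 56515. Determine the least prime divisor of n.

56515 is odd.
Digit sum 22, not divisible by 3.
Ends in 5: divisible by 5.

5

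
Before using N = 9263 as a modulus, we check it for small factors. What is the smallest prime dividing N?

59

9263 is odd.
Digit sum 20, not divisible by 3.
Ends in 3: not divisible by 5.
7: 9263 = 7·1323 + 2
11: 9263 = 11·842 + 1
13: 9263 = 13·712 + 7
17: 9263 = 17·544 + 15
19: 9263 = 19·487 + 10
23: 9263 = 23·402 + 17
29: 9263 = 29·319 + 12
31: 9263 = 31·298 + 25
37: 9263 = 37·250 + 13
41: 9263 = 41·225 + 38
43: 9263 = 43·215 + 18
47: 9263 = 47·197 + 4
53: 9263 = 53·174 + 41
59: 9263 = 59·157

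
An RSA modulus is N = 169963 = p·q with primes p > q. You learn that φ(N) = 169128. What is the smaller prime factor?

φ(n) = (p−1)(q−1) = n − (p+q) + 1, so p + q = 169963 − 169128 + 1 = 836.
p and q are the roots of t² − 836t + 169963 = 0.
Discriminant: 836² − 4·169963 = 698896 − 679852 = 19044; √19044 = 138.
q = (836 − 138)/2 = 349, p = (836 + 138)/2 = 487.
Check: 349 · 487 = 169963.

349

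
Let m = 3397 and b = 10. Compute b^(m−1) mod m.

10^1 ≡ 10 (mod 3397)
10^2 ≡ 10^2 = 100 ≡ 100 (mod 3397)
10^4 ≡ 100^2 = 10000 ≡ 3206 (mod 3397)
10^8 ≡ 3206^2 = 10278436 ≡ 2511 (mod 3397)
10^16 ≡ 2511^2 = 6305121 ≡ 289 (mod 3397)
10^32 ≡ 289^2 = 83521 ≡ 1993 (mod 3397)
10^64 ≡ 1993^2 = 3972049 ≡ 956 (mod 3397)
10^128 ≡ 956^2 = 913936 ≡ 143 (mod 3397)
10^256 ≡ 143^2 = 20449 ≡ 67 (mod 3397)
10^512 ≡ 67^2 = 4489 ≡ 1092 (mod 3397)
10^1024 ≡ 1092^2 = 1192464 ≡ 117 (mod 3397)
10^2048 ≡ 117^2 = 13689 ≡ 101 (mod 3397)
3396 = 2048 + 1024 + 256 + 64 + 4 in binary powers of 2.
So 10^3396 ≡ 101 · 117 · 67 · 956 · 3206 ≡ 3370 (mod 3397).
Since 3370 ≠ 1, base 10 is a Fermat witness: 3397 is composite.

3370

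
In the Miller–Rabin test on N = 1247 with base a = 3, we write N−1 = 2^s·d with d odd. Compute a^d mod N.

1247 − 1 = 1246 = 2^1 · 623, so d = 623.
3^1 ≡ 3 (mod 1247)
3^2 ≡ 3^2 = 9 ≡ 9 (mod 1247)
3^4 ≡ 9^2 = 81 ≡ 81 (mod 1247)
3^8 ≡ 81^2 = 6561 ≡ 326 (mod 1247)
3^16 ≡ 326^2 = 106276 ≡ 281 (mod 1247)
3^32 ≡ 281^2 = 78961 ≡ 400 (mod 1247)
3^64 ≡ 400^2 = 160000 ≡ 384 (mod 1247)
3^128 ≡ 384^2 = 147456 ≡ 310 (mod 1247)
3^256 ≡ 310^2 = 96100 ≡ 81 (mod 1247)
3^512 ≡ 81^2 = 6561 ≡ 326 (mod 1247)
623 = 512 + 64 + 32 + 8 + 4 + 2 + 1 in binary powers of 2.
So 3^623 ≡ 326 · 384 · 400 · 326 · 81 · 9 · 3 ≡ 824 (mod 1247).
Squaring chain: 824; never reaches −1, so base 3 is a Miller–Rabin witness that 1247 is composite.

824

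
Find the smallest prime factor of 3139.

3139 is odd.
Digit sum 16, not divisible by 3.
Ends in 9: not divisible by 5.
7: 3139 = 7·448 + 3
11: 3139 = 11·285 + 4
13: 3139 = 13·241 + 6
17: 3139 = 17·184 + 11
19: 3139 = 19·165 + 4
23: 3139 = 23·136 + 11
29: 3139 = 29·108 + 7
31: 3139 = 31·101 + 8
37: 3139 = 37·84 + 31
41: 3139 = 41·76 + 23
43: 3139 = 43·73

43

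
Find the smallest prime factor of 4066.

2

4066 is even: 2 divides it.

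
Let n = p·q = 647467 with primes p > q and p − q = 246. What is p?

937

Since p = q + 246, we have 647467 = q(q + 246), so q² + 246q − 647467 = 0.
Discriminant: 246² + 4·647467 = 60516 + 2589868 = 2650384; √2650384 = 1628.
q = (−246 + 1628)/2 = 691, and p = q + 246 = 937.
Check: 691 · 937 = 647467.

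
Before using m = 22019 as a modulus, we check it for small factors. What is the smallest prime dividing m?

22019 is odd.
Digit sum 14, not divisible by 3.
Ends in 9: not divisible by 5.
7: 22019 = 7·3145 + 4
11: 22019 = 11·2001 + 8
13: 22019 = 13·1693 + 10
17: 22019 = 17·1295 + 4
19: 22019 = 19·1158 + 17
23: 22019 = 23·957 + 8
29: 22019 = 29·759 + 8
31: 22019 = 31·710 + 9
37: 22019 = 37·595 + 4
41: 22019 = 41·537 + 2
43: 22019 = 43·512 + 3
47: 22019 = 47·468 + 23
53: 22019 = 53·415 + 24
59: 22019 = 59·373 + 12
61: 22019 = 61·360 + 59
67: 22019 = 67·328 + 43
71: 22019 = 71·310 + 9
73: 22019 = 73·301 + 46
79: 22019 = 79·278 + 57
83: 22019 = 83·265 + 24
89: 22019 = 89·247 + 36
97: 22019 = 97·227

97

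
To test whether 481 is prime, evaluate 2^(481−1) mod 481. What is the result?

2^1 ≡ 2 (mod 481)
2^2 ≡ 2^2 = 4 ≡ 4 (mod 481)
2^4 ≡ 4^2 = 16 ≡ 16 (mod 481)
2^8 ≡ 16^2 = 256 ≡ 256 (mod 481)
2^16 ≡ 256^2 = 65536 ≡ 120 (mod 481)
2^32 ≡ 120^2 = 14400 ≡ 451 (mod 481)
2^64 ≡ 451^2 = 203401 ≡ 419 (mod 481)
2^128 ≡ 419^2 = 175561 ≡ 477 (mod 481)
2^256 ≡ 477^2 = 227529 ≡ 16 (mod 481)
480 = 256 + 128 + 64 + 32 in binary powers of 2.
So 2^480 ≡ 16 · 477 · 419 · 451 ≡ 248 (mod 481).
Since 248 ≠ 1, base 2 is a Fermat witness: 481 is composite.

248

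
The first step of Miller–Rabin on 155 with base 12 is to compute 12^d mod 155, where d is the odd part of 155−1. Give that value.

155 − 1 = 154 = 2^1 · 77, so d = 77.
12^1 ≡ 12 (mod 155)
12^2 ≡ 12^2 = 144 ≡ 144 (mod 155)
12^4 ≡ 144^2 = 20736 ≡ 121 (mod 155)
12^8 ≡ 121^2 = 14641 ≡ 71 (mod 155)
12^16 ≡ 71^2 = 5041 ≡ 81 (mod 155)
12^32 ≡ 81^2 = 6561 ≡ 51 (mod 155)
12^64 ≡ 51^2 = 2601 ≡ 121 (mod 155)
77 = 64 + 8 + 4 + 1 in binary powers of 2.
So 12^77 ≡ 121 · 71 · 121 · 12 ≡ 42 (mod 155).
Squaring chain: 42; never reaches −1, so base 12 is a Miller–Rabin witness that 155 is composite.

42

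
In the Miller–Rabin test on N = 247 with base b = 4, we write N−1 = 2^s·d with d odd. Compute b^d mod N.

220

247 − 1 = 246 = 2^1 · 123, so d = 123.
4^1 ≡ 4 (mod 247)
4^2 ≡ 4^2 = 16 ≡ 16 (mod 247)
4^4 ≡ 16^2 = 256 ≡ 9 (mod 247)
4^8 ≡ 9^2 = 81 ≡ 81 (mod 247)
4^16 ≡ 81^2 = 6561 ≡ 139 (mod 247)
4^32 ≡ 139^2 = 19321 ≡ 55 (mod 247)
4^64 ≡ 55^2 = 3025 ≡ 61 (mod 247)
123 = 64 + 32 + 16 + 8 + 2 + 1 in binary powers of 2.
So 4^123 ≡ 61 · 55 · 139 · 81 · 16 · 4 ≡ 220 (mod 247).
Squaring chain: 220; never reaches −1, so base 4 is a Miller–Rabin witness that 247 is composite.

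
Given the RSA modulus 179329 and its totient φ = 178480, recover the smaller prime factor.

φ(n) = (p−1)(q−1) = n − (p+q) + 1, so p + q = 179329 − 178480 + 1 = 850.
p and q are the roots of t² − 850t + 179329 = 0.
Discriminant: 850² − 4·179329 = 722500 − 717316 = 5184; √5184 = 72.
q = (850 − 72)/2 = 389, p = (850 + 72)/2 = 461.
Check: 389 · 461 = 179329.

389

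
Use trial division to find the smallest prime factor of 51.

51 is odd.
Digit sum 6, divisible by 3.

3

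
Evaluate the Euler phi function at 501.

332

Factor: 501 = 3 · 167.
φ(501) = (3−1) · (167−1) = 2 · 166 = 332.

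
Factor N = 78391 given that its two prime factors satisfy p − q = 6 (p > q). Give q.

Since p = q + 6, we have 78391 = q(q + 6), so q² + 6q − 78391 = 0.
Discriminant: 6² + 4·78391 = 36 + 313564 = 313600; √313600 = 560.
q = (−6 + 560)/2 = 277, and p = q + 6 = 283.
Check: 277 · 283 = 78391.

277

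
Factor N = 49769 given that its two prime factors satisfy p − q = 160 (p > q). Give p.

Since p = q + 160, we have 49769 = q(q + 160), so q² + 160q − 49769 = 0.
Discriminant: 160² + 4·49769 = 25600 + 199076 = 224676; √224676 = 474.
q = (−160 + 474)/2 = 157, and p = q + 160 = 317.
Check: 157 · 317 = 49769.

317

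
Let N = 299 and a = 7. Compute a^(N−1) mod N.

108

7^1 ≡ 7 (mod 299)
7^2 ≡ 7^2 = 49 ≡ 49 (mod 299)
7^4 ≡ 49^2 = 2401 ≡ 9 (mod 299)
7^8 ≡ 9^2 = 81 ≡ 81 (mod 299)
7^16 ≡ 81^2 = 6561 ≡ 282 (mod 299)
7^32 ≡ 282^2 = 79524 ≡ 289 (mod 299)
7^64 ≡ 289^2 = 83521 ≡ 100 (mod 299)
7^128 ≡ 100^2 = 10000 ≡ 133 (mod 299)
7^256 ≡ 133^2 = 17689 ≡ 48 (mod 299)
298 = 256 + 32 + 8 + 2 in binary powers of 2.
So 7^298 ≡ 48 · 289 · 81 · 49 ≡ 108 (mod 299).
Since 108 ≠ 1, base 7 is a Fermat witness: 299 is composite.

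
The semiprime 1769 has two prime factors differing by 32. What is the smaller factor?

Since p = q + 32, we have 1769 = q(q + 32), so q² + 32q − 1769 = 0.
Discriminant: 32² + 4·1769 = 1024 + 7076 = 8100; √8100 = 90.
q = (−32 + 90)/2 = 29, and p = q + 32 = 61.
Check: 29 · 61 = 1769.

29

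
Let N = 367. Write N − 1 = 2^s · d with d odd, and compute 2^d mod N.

1

367 − 1 = 366 = 2^1 · 183, so d = 183.
2^1 ≡ 2 (mod 367)
2^2 ≡ 2^2 = 4 ≡ 4 (mod 367)
2^4 ≡ 4^2 = 16 ≡ 16 (mod 367)
2^8 ≡ 16^2 = 256 ≡ 256 (mod 367)
2^16 ≡ 256^2 = 65536 ≡ 210 (mod 367)
2^32 ≡ 210^2 = 44100 ≡ 60 (mod 367)
2^64 ≡ 60^2 = 3600 ≡ 297 (mod 367)
2^128 ≡ 297^2 = 88209 ≡ 129 (mod 367)
183 = 128 + 32 + 16 + 4 + 2 + 1 in binary powers of 2.
So 2^183 ≡ 129 · 60 · 210 · 16 · 4 · 2 ≡ 1 (mod 367).
Since 2^d ≡ 1 (mod 367), base 2 does not prove 367 composite.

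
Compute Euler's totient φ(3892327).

3818400

Factor: 3892327 = 149 · 151 · 173.
φ(3892327) = (149−1) · (151−1) · (173−1) = 148 · 150 · 172 = 3818400.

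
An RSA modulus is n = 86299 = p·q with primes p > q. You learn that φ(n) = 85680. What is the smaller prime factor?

φ(n) = (p−1)(q−1) = n − (p+q) + 1, so p + q = 86299 − 85680 + 1 = 620.
p and q are the roots of t² − 620t + 86299 = 0.
Discriminant: 620² − 4·86299 = 384400 − 345196 = 39204; √39204 = 198.
q = (620 − 198)/2 = 211, p = (620 + 198)/2 = 409.
Check: 211 · 409 = 86299.

211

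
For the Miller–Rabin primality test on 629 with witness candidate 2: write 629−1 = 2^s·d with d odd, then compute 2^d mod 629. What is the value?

629 − 1 = 628 = 2^2 · 157, so d = 157.
2^1 ≡ 2 (mod 629)
2^2 ≡ 2^2 = 4 ≡ 4 (mod 629)
2^4 ≡ 4^2 = 16 ≡ 16 (mod 629)
2^8 ≡ 16^2 = 256 ≡ 256 (mod 629)
2^16 ≡ 256^2 = 65536 ≡ 120 (mod 629)
2^32 ≡ 120^2 = 14400 ≡ 562 (mod 629)
2^64 ≡ 562^2 = 315844 ≡ 86 (mod 629)
2^128 ≡ 86^2 = 7396 ≡ 477 (mod 629)
157 = 128 + 16 + 8 + 4 + 1 in binary powers of 2.
So 2^157 ≡ 477 · 120 · 256 · 16 · 2 ≡ 15 (mod 629).
Squaring chain: 15 → 225; never reaches −1, so base 2 is a Miller–Rabin witness that 629 is composite.

15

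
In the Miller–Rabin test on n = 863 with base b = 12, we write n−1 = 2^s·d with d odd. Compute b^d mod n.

863 − 1 = 862 = 2^1 · 431, so d = 431.
12^1 ≡ 12 (mod 863)
12^2 ≡ 12^2 = 144 ≡ 144 (mod 863)
12^4 ≡ 144^2 = 20736 ≡ 24 (mod 863)
12^8 ≡ 24^2 = 576 ≡ 576 (mod 863)
12^16 ≡ 576^2 = 331776 ≡ 384 (mod 863)
12^32 ≡ 384^2 = 147456 ≡ 746 (mod 863)
12^64 ≡ 746^2 = 556516 ≡ 744 (mod 863)
12^128 ≡ 744^2 = 553536 ≡ 353 (mod 863)
12^256 ≡ 353^2 = 124609 ≡ 337 (mod 863)
431 = 256 + 128 + 32 + 8 + 4 + 2 + 1 in binary powers of 2.
So 12^431 ≡ 337 · 353 · 746 · 576 · 24 · 144 · 12 ≡ 1 (mod 863).
Since 12^d ≡ 1 (mod 863), base 12 does not prove 863 composite.

1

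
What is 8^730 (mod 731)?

64

8^1 ≡ 8 (mod 731)
8^2 ≡ 8^2 = 64 ≡ 64 (mod 731)
8^4 ≡ 64^2 = 4096 ≡ 441 (mod 731)
8^8 ≡ 441^2 = 194481 ≡ 35 (mod 731)
8^16 ≡ 35^2 = 1225 ≡ 494 (mod 731)
8^32 ≡ 494^2 = 244036 ≡ 613 (mod 731)
8^64 ≡ 613^2 = 375769 ≡ 35 (mod 731)
8^128 ≡ 35^2 = 1225 ≡ 494 (mod 731)
8^256 ≡ 494^2 = 244036 ≡ 613 (mod 731)
8^512 ≡ 613^2 = 375769 ≡ 35 (mod 731)
730 = 512 + 128 + 64 + 16 + 8 + 2 in binary powers of 2.
So 8^730 ≡ 35 · 494 · 35 · 494 · 35 · 64 ≡ 64 (mod 731).
Since 64 ≠ 1, base 8 is a Fermat witness: 731 is composite.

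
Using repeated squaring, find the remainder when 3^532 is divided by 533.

81

3^1 ≡ 3 (mod 533)
3^2 ≡ 3^2 = 9 ≡ 9 (mod 533)
3^4 ≡ 9^2 = 81 ≡ 81 (mod 533)
3^8 ≡ 81^2 = 6561 ≡ 165 (mod 533)
3^16 ≡ 165^2 = 27225 ≡ 42 (mod 533)
3^32 ≡ 42^2 = 1764 ≡ 165 (mod 533)
3^64 ≡ 165^2 = 27225 ≡ 42 (mod 533)
3^128 ≡ 42^2 = 1764 ≡ 165 (mod 533)
3^256 ≡ 165^2 = 27225 ≡ 42 (mod 533)
3^512 ≡ 42^2 = 1764 ≡ 165 (mod 533)
532 = 512 + 16 + 4 in binary powers of 2.
So 3^532 ≡ 165 · 42 · 81 ≡ 81 (mod 533).
Since 81 ≠ 1, base 3 is a Fermat witness: 533 is composite.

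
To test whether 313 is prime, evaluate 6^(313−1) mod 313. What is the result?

1

6^1 ≡ 6 (mod 313)
6^2 ≡ 6^2 = 36 ≡ 36 (mod 313)
6^4 ≡ 36^2 = 1296 ≡ 44 (mod 313)
6^8 ≡ 44^2 = 1936 ≡ 58 (mod 313)
6^16 ≡ 58^2 = 3364 ≡ 234 (mod 313)
6^32 ≡ 234^2 = 54756 ≡ 294 (mod 313)
6^64 ≡ 294^2 = 86436 ≡ 48 (mod 313)
6^128 ≡ 48^2 = 2304 ≡ 113 (mod 313)
6^256 ≡ 113^2 = 12769 ≡ 249 (mod 313)
312 = 256 + 32 + 16 + 8 in binary powers of 2.
So 6^312 ≡ 249 · 294 · 234 · 58 ≡ 1 (mod 313).
Since the result is 1, base 6 gives no evidence that 313 is composite.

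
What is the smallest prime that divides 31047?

3

31047 is odd.
Digit sum 15, divisible by 3.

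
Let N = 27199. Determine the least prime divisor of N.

27199 is odd.
Digit sum 28, not divisible by 3.
Ends in 9: not divisible by 5.
7: 27199 = 7·3885 + 4
11: 27199 = 11·2472 + 7
13: 27199 = 13·2092 + 3
17: 27199 = 17·1599 + 16
19: 27199 = 19·1431 + 10
23: 27199 = 23·1182 + 13
29: 27199 = 29·937 + 26
31: 27199 = 31·877 + 12
37: 27199 = 37·735 + 4
41: 27199 = 41·663 + 16
43: 27199 = 43·632 + 23
47: 27199 = 47·578 + 33
53: 27199 = 53·513 + 10
59: 27199 = 59·461

59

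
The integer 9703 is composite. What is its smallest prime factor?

31

9703 is odd.
Digit sum 19, not divisible by 3.
Ends in 3: not divisible by 5.
7: 9703 = 7·1386 + 1
11: 9703 = 11·882 + 1
13: 9703 = 13·746 + 5
17: 9703 = 17·570 + 13
19: 9703 = 19·510 + 13
23: 9703 = 23·421 + 20
29: 9703 = 29·334 + 17
31: 9703 = 31·313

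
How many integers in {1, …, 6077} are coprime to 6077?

5916

Factor: 6077 = 59 · 103.
φ(6077) = (59−1) · (103−1) = 58 · 102 = 5916.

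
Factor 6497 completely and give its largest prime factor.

6497 = 73 · 89
89 is prime.
So 6497 = 73 · 89; the largest prime factor is 89.

89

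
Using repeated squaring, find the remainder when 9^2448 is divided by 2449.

9^1 ≡ 9 (mod 2449)
9^2 ≡ 9^2 = 81 ≡ 81 (mod 2449)
9^4 ≡ 81^2 = 6561 ≡ 1663 (mod 2449)
9^8 ≡ 1663^2 = 2765569 ≡ 648 (mod 2449)
9^16 ≡ 648^2 = 419904 ≡ 1125 (mod 2449)
9^32 ≡ 1125^2 = 1265625 ≡ 1941 (mod 2449)
9^64 ≡ 1941^2 = 3767481 ≡ 919 (mod 2449)
9^128 ≡ 919^2 = 844561 ≡ 2105 (mod 2449)
9^256 ≡ 2105^2 = 4431025 ≡ 784 (mod 2449)
9^512 ≡ 784^2 = 614656 ≡ 2406 (mod 2449)
9^1024 ≡ 2406^2 = 5788836 ≡ 1849 (mod 2449)
9^2048 ≡ 1849^2 = 3418801 ≡ 2446 (mod 2449)
2448 = 2048 + 256 + 128 + 16 in binary powers of 2.
So 9^2448 ≡ 2446 · 784 · 2105 · 1125 ≡ 1721 (mod 2449).
Since 1721 ≠ 1, base 9 is a Fermat witness: 2449 is composite.

1721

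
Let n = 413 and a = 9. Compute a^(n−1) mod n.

205

9^1 ≡ 9 (mod 413)
9^2 ≡ 9^2 = 81 ≡ 81 (mod 413)
9^4 ≡ 81^2 = 6561 ≡ 366 (mod 413)
9^8 ≡ 366^2 = 133956 ≡ 144 (mod 413)
9^16 ≡ 144^2 = 20736 ≡ 86 (mod 413)
9^32 ≡ 86^2 = 7396 ≡ 375 (mod 413)
9^64 ≡ 375^2 = 140625 ≡ 205 (mod 413)
9^128 ≡ 205^2 = 42025 ≡ 312 (mod 413)
9^256 ≡ 312^2 = 97344 ≡ 289 (mod 413)
412 = 256 + 128 + 16 + 8 + 4 in binary powers of 2.
So 9^412 ≡ 289 · 312 · 86 · 144 · 366 ≡ 205 (mod 413).
Since 205 ≠ 1, base 9 is a Fermat witness: 413 is composite.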